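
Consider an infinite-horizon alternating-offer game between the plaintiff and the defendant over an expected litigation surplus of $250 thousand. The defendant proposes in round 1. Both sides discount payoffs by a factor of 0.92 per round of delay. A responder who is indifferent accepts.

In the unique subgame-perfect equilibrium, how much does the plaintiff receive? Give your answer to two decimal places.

Let x be the defendant's share when the defendant proposes and y be the plaintiff's share when the plaintiff proposes.
The plaintiff accepts iff offered ≥ 0.92·y, so x = 250 − 0.92y. Symmetrically y = 250 − 0.92x.
Substituting: x = 250 − 0.92(250 − 0.92x), giving x(1 − 0.92·0.92) = 250(1 − 0.92).
So x = 250 × 0.08 / 0.1536 ≈ 130.2083, and the plaintiff receives 250 − x ≈ 119.7917.

119.79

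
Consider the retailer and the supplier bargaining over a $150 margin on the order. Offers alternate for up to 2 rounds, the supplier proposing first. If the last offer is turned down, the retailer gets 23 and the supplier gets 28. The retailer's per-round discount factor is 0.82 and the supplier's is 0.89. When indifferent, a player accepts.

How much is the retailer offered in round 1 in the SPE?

Round 2 (the retailer proposes): the supplier gets 28 if talks fail, so the retailer offers 28 and keeps 122.
Round 1 (the supplier proposes): the retailer can get 122 next round, worth 0.82 × 122 = 100.04 now. The supplier offers 100.04 and keeps 150 − 100.04 = 49.96.

100.04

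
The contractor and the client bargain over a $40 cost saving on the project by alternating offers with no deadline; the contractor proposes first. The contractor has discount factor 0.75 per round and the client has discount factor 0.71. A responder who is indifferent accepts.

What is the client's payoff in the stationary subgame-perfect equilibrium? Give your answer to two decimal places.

15.19

Let x be the contractor's share when the contractor proposes and y be the client's share when the client proposes.
The client accepts iff offered ≥ 0.71·y, so x = 40 − 0.71y. Symmetrically y = 40 − 0.75x.
Substituting: x = 40 − 0.71(40 − 0.75x), giving x(1 − 0.75·0.71) = 40(1 − 0.71).
So x = 40 × 0.29 / 0.4675 ≈ 24.8128, and the client receives 40 − x ≈ 15.1872.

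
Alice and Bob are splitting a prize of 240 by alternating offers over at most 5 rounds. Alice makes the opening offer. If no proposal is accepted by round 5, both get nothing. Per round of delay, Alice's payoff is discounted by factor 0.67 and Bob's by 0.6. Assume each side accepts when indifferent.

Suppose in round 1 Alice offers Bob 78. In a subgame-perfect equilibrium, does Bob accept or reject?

Accept

Round 5 (Alice proposes): Bob will accept anything ≥ 0, so Alice offers 0 and keeps 240.
Round 4 (Bob proposes): Alice can get 240 next round, worth 0.67 × 240 = 160.8 now, so Bob offers 160.8, keeping 79.2.
Round 3 (Alice proposes): Bob can get 79.2 next round, worth 0.6 × 79.2 = 47.52 now. Alice offers 47.52 and keeps 240 − 47.52 = 192.48.
Round 2 (Bob proposes): Alice can get 192.48 next round, worth 0.67 × 192.48 = 128.9616 now; Bob offers that and keeps 111.0384.
So by rejecting in round 1, Bob gets 111.0384 next round, worth 0.6 × 111.0384 = 66.62304 now.
Offer 78 ≥ 66.62304, so Bob accepts.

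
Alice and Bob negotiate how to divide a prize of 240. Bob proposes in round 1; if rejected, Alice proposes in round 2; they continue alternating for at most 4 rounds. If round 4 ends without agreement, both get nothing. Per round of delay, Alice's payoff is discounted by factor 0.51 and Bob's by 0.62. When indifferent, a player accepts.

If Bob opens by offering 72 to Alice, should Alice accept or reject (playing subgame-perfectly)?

Reject

Work out Alice's continuation value if the offer is rejected.
Round 4 (Alice proposes): Bob will accept anything ≥ 0, so Alice offers 0 and keeps 240.
Round 3 (Bob proposes): Alice can get 240 next round, worth 0.51 × 240 = 122.4 now; Bob offers that and keeps 117.6.
Round 2 (Alice proposes): Bob can get 117.6 next round, worth 0.62 × 117.6 = 72.912 now, so Alice offers 72.912, keeping 167.088.
So by rejecting in round 1, Alice gets 167.088 next round, worth 0.51 × 167.088 = 85.21488 now.
Offer 72 < 85.21488, so Alice rejects.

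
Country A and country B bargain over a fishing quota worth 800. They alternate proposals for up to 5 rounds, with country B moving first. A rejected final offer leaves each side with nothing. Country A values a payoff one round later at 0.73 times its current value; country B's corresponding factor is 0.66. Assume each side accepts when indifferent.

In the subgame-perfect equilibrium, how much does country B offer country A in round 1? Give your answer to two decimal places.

294.23

Round 5 (country B proposes): country A will accept anything ≥ 0, so country B offers 0 and keeps 800.
Round 4 (country A proposes): country B can get 800 next round, worth 0.66 × 800 = 528 now, so country A offers 528, keeping 272.
Round 3 (country B proposes): country A can get 272 next round, worth 0.73 × 272 = 198.56 now, so country B offers 198.56, keeping 601.44.
Round 2 (country A proposes): country B can get 601.44 next round, worth 0.66 × 601.44 = 396.9504 now. Country A offers 396.9504 and keeps 800 − 396.9504 = 403.0496.
Round 1 (country B proposes): country A can get 403.0496 next round, worth 0.73 × 403.0496 = 294.226208 now. Country B offers 294.226208 and keeps 800 − 294.226208 = 505.773792.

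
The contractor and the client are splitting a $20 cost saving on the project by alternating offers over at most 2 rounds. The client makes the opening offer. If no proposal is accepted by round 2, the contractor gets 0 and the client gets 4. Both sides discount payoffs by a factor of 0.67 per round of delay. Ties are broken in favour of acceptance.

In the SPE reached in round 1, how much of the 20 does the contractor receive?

10.72

Round 2 (the contractor proposes): the client gets 4 if talks fail, so the contractor offers 4 and keeps 16.
Round 1 (the client proposes): the contractor can get 16 next round, worth 0.67 × 16 = 10.72 now, so the client offers 10.72, keeping 9.28.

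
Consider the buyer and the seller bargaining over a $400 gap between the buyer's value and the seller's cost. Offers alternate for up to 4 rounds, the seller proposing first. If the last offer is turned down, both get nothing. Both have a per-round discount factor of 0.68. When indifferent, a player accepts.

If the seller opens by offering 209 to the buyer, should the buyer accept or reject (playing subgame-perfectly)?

Round 4 (the buyer proposes): the seller will accept anything ≥ 0, so the buyer offers 0 and keeps 400.
Round 3 (the seller proposes): the buyer can get 400 next round, worth 0.68 × 400 = 272 now, so the seller offers 272, keeping 128.
Round 2 (the buyer proposes): the seller can get 128 next round, worth 0.68 × 128 = 87.04 now, so the buyer offers 87.04, keeping 312.96.
So by rejecting in round 1, the buyer gets 312.96 next round, worth 0.68 × 312.96 = 212.8128 now.
Offer 209 < 212.8128, so the buyer rejects.

Reject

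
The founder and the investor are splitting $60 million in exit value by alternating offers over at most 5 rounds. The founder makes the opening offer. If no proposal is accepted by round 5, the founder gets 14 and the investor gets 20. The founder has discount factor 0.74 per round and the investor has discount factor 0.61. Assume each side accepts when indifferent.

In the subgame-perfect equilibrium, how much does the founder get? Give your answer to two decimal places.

Round 5 (the founder proposes): the investor gets 20 if talks fail, so the founder offers 20 and keeps 40.
Round 4 (the investor proposes): the founder can get 40 next round, worth 0.74 × 40 = 29.6 now; the investor offers that and keeps 30.4.
Round 3 (the founder proposes): the investor can get 30.4 next round, worth 0.61 × 30.4 = 18.544 now. The founder offers 18.544 and keeps 60 − 18.544 = 41.456.
Round 2 (the investor proposes): the founder can get 41.456 next round, worth 0.74 × 41.456 = 30.67744 now, so the investor offers 30.67744, keeping 29.32256.
Round 1 (the founder proposes): the investor can get 29.32256 next round, worth 0.61 × 29.32256 = 17.8867616 now. The founder offers 17.8867616 and keeps 60 − 17.8867616 = 42.1132384.

42.11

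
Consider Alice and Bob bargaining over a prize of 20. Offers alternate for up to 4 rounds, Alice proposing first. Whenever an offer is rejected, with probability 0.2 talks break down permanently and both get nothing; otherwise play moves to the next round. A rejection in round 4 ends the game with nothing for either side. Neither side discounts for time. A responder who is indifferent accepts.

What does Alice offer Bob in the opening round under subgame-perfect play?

13.44

Round 4 (Bob proposes): rejection yields 0 for Alice; Bob offers 0 and keeps 20.
Round 3 (Alice proposes): rejecting gives Bob an expected 0.8 × 20 = 16, so Alice offers 16, keeping 4.
Round 2 (Bob proposes): rejecting gives Alice an expected 0.8 × 4 = 3.2. Bob offers 3.2 and keeps 20 − 3.2 = 16.8.
Round 1 (Alice proposes): rejecting gives Bob an expected 0.8 × 16.8 = 13.44. Alice offers 13.44 and keeps 20 − 13.44 = 6.56.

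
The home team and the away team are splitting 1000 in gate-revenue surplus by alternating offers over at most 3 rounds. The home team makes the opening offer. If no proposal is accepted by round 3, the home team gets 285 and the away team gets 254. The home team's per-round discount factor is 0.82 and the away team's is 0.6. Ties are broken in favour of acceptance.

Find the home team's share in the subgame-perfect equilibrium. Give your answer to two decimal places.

767.03

Round 3 (the home team proposes): the away team gets 254 if talks fail, so the home team offers 254 and keeps 746.
Round 2 (the away team proposes): the home team can get 746 next round, worth 0.82 × 746 = 611.72 now, so the away team offers 611.72, keeping 388.28.
Round 1 (the home team proposes): the away team can get 388.28 next round, worth 0.6 × 388.28 = 232.968 now. The home team offers 232.968 and keeps 1000 − 232.968 = 767.032.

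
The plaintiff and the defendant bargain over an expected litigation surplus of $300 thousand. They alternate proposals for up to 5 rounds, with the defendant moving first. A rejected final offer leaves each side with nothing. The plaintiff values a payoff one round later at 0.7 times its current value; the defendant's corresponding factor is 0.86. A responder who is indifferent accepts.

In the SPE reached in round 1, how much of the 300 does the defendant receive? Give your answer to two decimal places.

Round 5 (the defendant proposes): the plaintiff will accept anything ≥ 0, so the defendant offers 0 and keeps 300.
Round 4 (the plaintiff proposes): the defendant can get 300 next round, worth 0.86 × 300 = 258 now; the plaintiff offers that and keeps 42.
Round 3 (the defendant proposes): the plaintiff can get 42 next round, worth 0.7 × 42 = 29.4 now, so the defendant offers 29.4, keeping 270.6.
Round 2 (the plaintiff proposes): the defendant can get 270.6 next round, worth 0.86 × 270.6 = 232.716 now, so the plaintiff offers 232.716, keeping 67.284.
Round 1 (the defendant proposes): the plaintiff can get 67.284 next round, worth 0.7 × 67.284 = 47.0988 now. The defendant offers 47.0988 and keeps 300 − 47.0988 = 252.9012.

252.90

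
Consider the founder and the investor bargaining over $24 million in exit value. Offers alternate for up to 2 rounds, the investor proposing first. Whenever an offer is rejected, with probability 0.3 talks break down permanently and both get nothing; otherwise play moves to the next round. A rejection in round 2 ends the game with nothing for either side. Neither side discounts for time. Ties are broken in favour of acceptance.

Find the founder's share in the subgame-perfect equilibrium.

16.8

Round 2 (the founder proposes): the investor will accept anything ≥ 0, so the founder offers 0 and keeps 24.
Round 1 (the investor proposes): rejecting gives the founder an expected 0.7 × 24 = 16.8, so the investor offers 16.8, keeping 7.2.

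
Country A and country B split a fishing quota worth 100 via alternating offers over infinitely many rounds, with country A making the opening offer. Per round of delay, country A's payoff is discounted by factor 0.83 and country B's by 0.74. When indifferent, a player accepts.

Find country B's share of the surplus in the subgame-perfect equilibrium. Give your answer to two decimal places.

When country A proposes, country B accepts any offer worth at least 0.74 times what country B would get by proposing next round; and vice versa.
This gives x = 100 − 0.74y and y = 100 − 0.83x, where x and y are each side's share when it proposes.
Hence (1 − 0.74·0.83)x = 100(1 − 0.74), i.e. 0.3858·x = 26.
x ≈ 67.3924; country B's share is 100 − x ≈ 32.6076.

32.61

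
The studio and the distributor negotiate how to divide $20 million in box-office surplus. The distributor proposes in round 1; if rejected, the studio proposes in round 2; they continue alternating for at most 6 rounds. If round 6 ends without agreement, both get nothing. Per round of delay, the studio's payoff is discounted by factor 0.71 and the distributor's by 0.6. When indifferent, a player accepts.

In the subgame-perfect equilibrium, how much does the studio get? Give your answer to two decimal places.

Work backward from the last round.
Round 6 (the studio proposes): the distributor will accept anything ≥ 0, so the studio offers 0 and keeps 20.
Round 5 (the distributor proposes): the studio can get 20 next round, worth 0.71 × 20 = 14.2 now; the distributor offers that and keeps 5.8.
Round 4 (the studio proposes): the distributor can get 5.8 next round, worth 0.6 × 5.8 = 3.48 now; the studio offers that and keeps 16.52.
Round 3 (the distributor proposes): the studio can get 16.52 next round, worth 0.71 × 16.52 = 11.7292 now, so the distributor offers 11.7292, keeping 8.2708.
Round 2 (the studio proposes): the distributor can get 8.2708 next round, worth 0.6 × 8.2708 = 4.96248 now; the studio offers that and keeps 15.03752.
Round 1 (the distributor proposes): the studio can get 15.03752 next round, worth 0.71 × 15.03752 = 10.6766392 now; the distributor offers that and keeps 9.3233608.

10.68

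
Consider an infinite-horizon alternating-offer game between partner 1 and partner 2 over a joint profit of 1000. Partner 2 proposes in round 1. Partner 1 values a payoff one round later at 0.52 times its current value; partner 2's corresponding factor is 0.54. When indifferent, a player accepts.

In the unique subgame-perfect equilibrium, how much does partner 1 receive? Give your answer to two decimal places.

When partner 2 proposes, partner 1 accepts any offer worth at least 0.52 times what partner 1 would get by proposing next round; and vice versa.
This gives x = 1000 − 0.52y and y = 1000 − 0.54x, where x and y are each side's share when it proposes.
Hence (1 − 0.52·0.54)x = 1000(1 − 0.52), i.e. 0.7192·x = 480.
x ≈ 667.4082; partner 1's share is 1000 − x ≈ 332.5918.

332.59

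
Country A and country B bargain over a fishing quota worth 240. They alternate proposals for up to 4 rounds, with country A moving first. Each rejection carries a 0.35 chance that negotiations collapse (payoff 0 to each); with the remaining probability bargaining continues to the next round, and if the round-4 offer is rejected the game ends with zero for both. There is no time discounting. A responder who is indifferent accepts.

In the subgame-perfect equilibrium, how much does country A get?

By backward induction:
Round 4 (country B proposes): rejection yields 0 for country A; country B offers 0 and keeps 240.
Round 3 (country A proposes): rejecting gives country B an expected 0.65 × 240 = 156; country A offers that and keeps 84.
Round 2 (country B proposes): rejecting gives country A an expected 0.65 × 84 = 54.6; country B offers that and keeps 185.4.
Round 1 (country A proposes): rejecting gives country B an expected 0.65 × 185.4 = 120.51, so country A offers 120.51, keeping 119.49.

119.49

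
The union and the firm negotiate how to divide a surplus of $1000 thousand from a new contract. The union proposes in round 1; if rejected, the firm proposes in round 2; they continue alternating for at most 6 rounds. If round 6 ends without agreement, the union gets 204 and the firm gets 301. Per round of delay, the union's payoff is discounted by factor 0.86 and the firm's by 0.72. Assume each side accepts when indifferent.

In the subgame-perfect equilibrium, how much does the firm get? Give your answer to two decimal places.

Round 6 (the firm proposes): the union gets 204 if talks fail, so the firm offers 204 and keeps 796.
Round 5 (the union proposes): the firm can get 796 next round, worth 0.72 × 796 = 573.12 now, so the union offers 573.12, keeping 426.88.
Round 4 (the firm proposes): the union can get 426.88 next round, worth 0.86 × 426.88 = 367.1168 now, so the firm offers 367.1168, keeping 632.8832.
Round 3 (the union proposes): the firm can get 632.8832 next round, worth 0.72 × 632.8832 = 455.675904 now; the union offers that and keeps 544.324096.
Round 2 (the firm proposes): the union can get 544.324096 next round, worth 0.86 × 544.324096 = 468.11872256 now; the firm offers that and keeps 531.88127744.
Round 1 (the union proposes): the firm can get 531.88127744 next round, worth 0.72 × 531.88127744 = 382.9545197568 now; the union offers that and keeps 617.0454802432.

382.95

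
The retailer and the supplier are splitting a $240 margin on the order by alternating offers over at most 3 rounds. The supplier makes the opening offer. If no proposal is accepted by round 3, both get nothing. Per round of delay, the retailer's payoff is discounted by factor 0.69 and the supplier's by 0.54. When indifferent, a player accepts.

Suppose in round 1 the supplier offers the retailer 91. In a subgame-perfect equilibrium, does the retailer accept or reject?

Accept

Round 3 (the supplier proposes): the retailer will accept anything ≥ 0, so the supplier offers 0 and keeps 240.
Round 2 (the retailer proposes): the supplier can get 240 next round, worth 0.54 × 240 = 129.6 now; the retailer offers that and keeps 110.4.
So by rejecting in round 1, the retailer gets 110.4 next round, worth 0.69 × 110.4 = 76.176 now.
Offer 91 ≥ 76.176, so the retailer accepts.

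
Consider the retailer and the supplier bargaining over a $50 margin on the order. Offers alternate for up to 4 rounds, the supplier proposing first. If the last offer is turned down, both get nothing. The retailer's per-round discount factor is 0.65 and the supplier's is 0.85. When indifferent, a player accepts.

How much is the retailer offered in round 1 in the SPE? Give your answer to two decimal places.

22.83

Solve by backward induction from round 4.
Round 4 (the retailer proposes): the supplier will accept anything ≥ 0, so the retailer offers 0 and keeps 50.
Round 3 (the supplier proposes): the retailer can get 50 next round, worth 0.65 × 50 = 32.5 now. The supplier offers 32.5 and keeps 50 − 32.5 = 17.5.
Round 2 (the retailer proposes): the supplier can get 17.5 next round, worth 0.85 × 17.5 = 14.875 now, so the retailer offers 14.875, keeping 35.125.
Round 1 (the supplier proposes): the retailer can get 35.125 next round, worth 0.65 × 35.125 = 22.83125 now. The supplier offers 22.83125 and keeps 50 − 22.83125 = 27.16875.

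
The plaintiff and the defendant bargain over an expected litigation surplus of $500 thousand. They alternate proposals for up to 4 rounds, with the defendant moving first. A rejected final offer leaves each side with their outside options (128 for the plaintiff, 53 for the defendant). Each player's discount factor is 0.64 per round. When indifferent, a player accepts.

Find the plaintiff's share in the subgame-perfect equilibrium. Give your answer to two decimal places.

232.38

Round 4 (the plaintiff proposes): the defendant gets 53 if talks fail, so the plaintiff offers 53 and keeps 447.
Round 3 (the defendant proposes): the plaintiff can get 447 next round, worth 0.64 × 447 = 286.08 now; the defendant offers that and keeps 213.92.
Round 2 (the plaintiff proposes): the defendant can get 213.92 next round, worth 0.64 × 213.92 = 136.9088 now, so the plaintiff offers 136.9088, keeping 363.0912.
Round 1 (the defendant proposes): the plaintiff can get 363.0912 next round, worth 0.64 × 363.0912 = 232.378368 now, so the defendant offers 232.378368, keeping 267.621632.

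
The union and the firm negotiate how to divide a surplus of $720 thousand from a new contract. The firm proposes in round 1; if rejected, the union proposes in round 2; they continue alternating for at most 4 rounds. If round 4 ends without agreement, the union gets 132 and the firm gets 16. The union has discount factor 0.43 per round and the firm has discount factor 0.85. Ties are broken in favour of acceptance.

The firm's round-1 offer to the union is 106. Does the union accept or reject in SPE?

Reject

Round 4 (the union proposes): the firm gets 16 if talks fail, so the union offers 16 and keeps 704.
Round 3 (the firm proposes): the union can get 704 next round, worth 0.43 × 704 = 302.72 now. The firm offers 302.72 and keeps 720 − 302.72 = 417.28.
Round 2 (the union proposes): the firm can get 417.28 next round, worth 0.85 × 417.28 = 354.688 now. The union offers 354.688 and keeps 720 − 354.688 = 365.312.
So by rejecting in round 1, the union gets 365.312 next round, worth 0.43 × 365.312 = 157.08416 now.
Offer 106 < 157.08416, so the union rejects.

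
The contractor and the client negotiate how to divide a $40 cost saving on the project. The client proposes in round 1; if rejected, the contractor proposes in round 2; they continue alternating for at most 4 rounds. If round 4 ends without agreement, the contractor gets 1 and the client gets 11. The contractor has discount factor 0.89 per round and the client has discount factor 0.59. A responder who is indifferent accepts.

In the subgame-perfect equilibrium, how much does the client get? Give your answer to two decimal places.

11.85

Round 4 (the contractor proposes): the client gets 11 if talks fail, so the contractor offers 11 and keeps 29.
Round 3 (the client proposes): the contractor can get 29 next round, worth 0.89 × 29 = 25.81 now; the client offers that and keeps 14.19.
Round 2 (the contractor proposes): the client can get 14.19 next round, worth 0.59 × 14.19 = 8.3721 now. The contractor offers 8.3721 and keeps 40 − 8.3721 = 31.6279.
Round 1 (the client proposes): the contractor can get 31.6279 next round, worth 0.89 × 31.6279 = 28.148831 now, so the client offers 28.148831, keeping 11.851169.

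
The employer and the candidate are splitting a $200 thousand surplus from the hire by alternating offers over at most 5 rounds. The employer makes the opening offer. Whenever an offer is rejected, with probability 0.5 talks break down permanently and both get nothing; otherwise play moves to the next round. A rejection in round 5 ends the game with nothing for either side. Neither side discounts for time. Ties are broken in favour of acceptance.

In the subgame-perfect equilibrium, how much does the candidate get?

62.5

Round 5 (the employer proposes): the candidate will accept anything ≥ 0, so the employer offers 0 and keeps 200.
Round 4 (the candidate proposes): rejecting gives the employer an expected 0.5 × 200 = 100, so the candidate offers 100, keeping 100.
Round 3 (the employer proposes): rejecting gives the candidate an expected 0.5 × 100 = 50. The employer offers 50 and keeps 200 − 50 = 150.
Round 2 (the candidate proposes): rejecting gives the employer an expected 0.5 × 150 = 75; the candidate offers that and keeps 125.
Round 1 (the employer proposes): rejecting gives the candidate an expected 0.5 × 125 = 62.5; the employer offers that and keeps 137.5.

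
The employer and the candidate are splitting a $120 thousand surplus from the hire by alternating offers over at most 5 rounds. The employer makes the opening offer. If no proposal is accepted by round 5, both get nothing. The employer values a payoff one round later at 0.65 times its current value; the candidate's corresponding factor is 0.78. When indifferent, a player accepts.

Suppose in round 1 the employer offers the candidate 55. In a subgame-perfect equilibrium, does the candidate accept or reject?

Work out the candidate's continuation value if the offer is rejected.
Round 5 (the employer proposes): the candidate will accept anything ≥ 0, so the employer offers 0 and keeps 120.
Round 4 (the candidate proposes): the employer can get 120 next round, worth 0.65 × 120 = 78 now, so the candidate offers 78, keeping 42.
Round 3 (the employer proposes): the candidate can get 42 next round, worth 0.78 × 42 = 32.76 now; the employer offers that and keeps 87.24.
Round 2 (the candidate proposes): the employer can get 87.24 next round, worth 0.65 × 87.24 = 56.706 now; the candidate offers that and keeps 63.294.
So by rejecting in round 1, the candidate gets 63.294 next round, worth 0.78 × 63.294 = 49.36932 now.
Offer 55 ≥ 49.36932, so the candidate accepts.

Accept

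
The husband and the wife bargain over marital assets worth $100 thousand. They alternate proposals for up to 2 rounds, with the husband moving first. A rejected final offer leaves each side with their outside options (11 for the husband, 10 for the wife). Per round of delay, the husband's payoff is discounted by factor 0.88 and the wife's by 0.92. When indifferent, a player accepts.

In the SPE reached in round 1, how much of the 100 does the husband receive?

By backward induction:
Round 2 (the wife proposes): the husband gets 11 if talks fail, so the wife offers 11 and keeps 89.
Round 1 (the husband proposes): the wife can get 89 next round, worth 0.92 × 89 = 81.88 now. The husband offers 81.88 and keeps 100 − 81.88 = 18.12.

18.12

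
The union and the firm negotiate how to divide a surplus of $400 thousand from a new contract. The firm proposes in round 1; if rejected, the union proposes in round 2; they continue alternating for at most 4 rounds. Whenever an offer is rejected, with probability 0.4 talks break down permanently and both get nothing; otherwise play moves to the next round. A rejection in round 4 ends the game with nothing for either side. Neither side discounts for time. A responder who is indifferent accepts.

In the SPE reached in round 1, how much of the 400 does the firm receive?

By backward induction:
Round 4 (the union proposes): rejection yields 0 for the firm; the union offers 0 and keeps 400.
Round 3 (the firm proposes): rejecting gives the union an expected 0.6 × 400 = 240, so the firm offers 240, keeping 160.
Round 2 (the union proposes): rejecting gives the firm an expected 0.6 × 160 = 96, so the union offers 96, keeping 304.
Round 1 (the firm proposes): rejecting gives the union an expected 0.6 × 304 = 182.4; the firm offers that and keeps 217.6.

217.6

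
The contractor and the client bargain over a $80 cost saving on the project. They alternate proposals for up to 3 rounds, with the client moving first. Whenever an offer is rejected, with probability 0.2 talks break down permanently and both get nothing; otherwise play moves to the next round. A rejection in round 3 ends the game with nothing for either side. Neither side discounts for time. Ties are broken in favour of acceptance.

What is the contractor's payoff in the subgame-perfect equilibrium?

12.8

Round 3 (the client proposes): rejection yields 0 for the contractor; the client offers 0 and keeps 80.
Round 2 (the contractor proposes): rejecting gives the client an expected 0.8 × 80 = 64. The contractor offers 64 and keeps 80 − 64 = 16.
Round 1 (the client proposes): rejecting gives the contractor an expected 0.8 × 16 = 12.8. The client offers 12.8 and keeps 80 − 12.8 = 67.2.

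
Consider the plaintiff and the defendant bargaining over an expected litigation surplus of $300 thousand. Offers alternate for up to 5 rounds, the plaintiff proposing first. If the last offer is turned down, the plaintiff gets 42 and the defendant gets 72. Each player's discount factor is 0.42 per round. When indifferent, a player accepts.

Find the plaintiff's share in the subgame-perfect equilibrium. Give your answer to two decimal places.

Round 5 (the plaintiff proposes): the defendant gets 72 if talks fail, so the plaintiff offers 72 and keeps 228.
Round 4 (the defendant proposes): the plaintiff can get 228 next round, worth 0.42 × 228 = 95.76 now. The defendant offers 95.76 and keeps 300 − 95.76 = 204.24.
Round 3 (the plaintiff proposes): the defendant can get 204.24 next round, worth 0.42 × 204.24 = 85.7808 now; the plaintiff offers that and keeps 214.2192.
Round 2 (the defendant proposes): the plaintiff can get 214.2192 next round, worth 0.42 × 214.2192 = 89.972064 now; the defendant offers that and keeps 210.027936.
Round 1 (the plaintiff proposes): the defendant can get 210.027936 next round, worth 0.42 × 210.027936 = 88.21173312 now. The plaintiff offers 88.21173312 and keeps 300 − 88.21173312 = 211.78826688.

211.79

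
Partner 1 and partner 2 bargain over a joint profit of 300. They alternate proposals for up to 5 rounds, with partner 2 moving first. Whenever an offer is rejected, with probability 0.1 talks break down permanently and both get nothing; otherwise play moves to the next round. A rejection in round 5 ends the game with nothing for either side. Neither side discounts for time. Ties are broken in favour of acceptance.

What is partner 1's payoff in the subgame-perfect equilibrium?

48.87

By backward induction:
Round 5 (partner 2 proposes): rejection yields 0 for partner 1; partner 2 offers 0 and keeps 300.
Round 4 (partner 1 proposes): rejecting gives partner 2 an expected 0.9 × 300 = 270; partner 1 offers that and keeps 30.
Round 3 (partner 2 proposes): rejecting gives partner 1 an expected 0.9 × 30 = 27, so partner 2 offers 27, keeping 273.
Round 2 (partner 1 proposes): rejecting gives partner 2 an expected 0.9 × 273 = 245.7; partner 1 offers that and keeps 54.3.
Round 1 (partner 2 proposes): rejecting gives partner 1 an expected 0.9 × 54.3 = 48.87; partner 2 offers that and keeps 251.13.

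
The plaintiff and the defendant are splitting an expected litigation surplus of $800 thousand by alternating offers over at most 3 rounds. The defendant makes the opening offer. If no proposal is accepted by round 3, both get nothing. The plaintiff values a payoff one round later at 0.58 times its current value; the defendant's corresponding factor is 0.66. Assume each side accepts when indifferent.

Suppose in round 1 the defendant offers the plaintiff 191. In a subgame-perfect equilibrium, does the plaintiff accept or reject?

Work out the plaintiff's continuation value if the offer is rejected.
Round 3 (the defendant proposes): the plaintiff will accept anything ≥ 0, so the defendant offers 0 and keeps 800.
Round 2 (the plaintiff proposes): the defendant can get 800 next round, worth 0.66 × 800 = 528 now. The plaintiff offers 528 and keeps 800 − 528 = 272.
So by rejecting in round 1, the plaintiff gets 272 next round, worth 0.58 × 272 = 157.76 now.
Offer 191 ≥ 157.76, so the plaintiff accepts.

Accept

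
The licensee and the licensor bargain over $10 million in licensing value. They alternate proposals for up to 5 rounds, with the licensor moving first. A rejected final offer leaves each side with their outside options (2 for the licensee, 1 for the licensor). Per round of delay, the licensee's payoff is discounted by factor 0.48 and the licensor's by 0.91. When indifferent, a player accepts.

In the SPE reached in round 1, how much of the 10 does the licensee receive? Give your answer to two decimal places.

1.00

Solve by backward induction from round 5.
Round 5 (the licensor proposes): the licensee gets 2 if talks fail, so the licensor offers 2 and keeps 8.
Round 4 (the licensee proposes): the licensor can get 8 next round, worth 0.91 × 8 = 7.28 now. The licensee offers 7.28 and keeps 10 − 7.28 = 2.72.
Round 3 (the licensor proposes): the licensee can get 2.72 next round, worth 0.48 × 2.72 = 1.3056 now, so the licensor offers 1.3056, keeping 8.6944.
Round 2 (the licensee proposes): the licensor can get 8.6944 next round, worth 0.91 × 8.6944 = 7.911904 now, so the licensee offers 7.911904, keeping 2.088096.
Round 1 (the licensor proposes): the licensee can get 2.088096 next round, worth 0.48 × 2.088096 = 1.00228608 now; the licensor offers that and keeps 8.99771392.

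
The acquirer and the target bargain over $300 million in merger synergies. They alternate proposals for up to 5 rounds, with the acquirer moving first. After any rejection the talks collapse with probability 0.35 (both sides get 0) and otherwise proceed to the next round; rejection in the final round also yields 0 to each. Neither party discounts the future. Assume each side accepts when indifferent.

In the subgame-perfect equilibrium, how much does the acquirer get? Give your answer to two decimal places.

Round 5 (the acquirer proposes): the target will accept anything ≥ 0, so the acquirer offers 0 and keeps 300.
Round 4 (the target proposes): rejecting gives the acquirer an expected 0.65 × 300 = 195. The target offers 195 and keeps 300 − 195 = 105.
Round 3 (the acquirer proposes): rejecting gives the target an expected 0.65 × 105 = 68.25; the acquirer offers that and keeps 231.75.
Round 2 (the target proposes): rejecting gives the acquirer an expected 0.65 × 231.75 = 150.6375. The target offers 150.6375 and keeps 300 − 150.6375 = 149.3625.
Round 1 (the acquirer proposes): rejecting gives the target an expected 0.65 × 149.3625 = 97.085625, so the acquirer offers 97.085625, keeping 202.914375.

202.91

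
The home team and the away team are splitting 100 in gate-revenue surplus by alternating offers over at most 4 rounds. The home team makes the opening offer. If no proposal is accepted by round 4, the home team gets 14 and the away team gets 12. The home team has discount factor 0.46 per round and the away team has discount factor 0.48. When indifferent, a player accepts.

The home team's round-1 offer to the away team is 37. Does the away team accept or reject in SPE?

Accept

Round 4 (the away team proposes): the home team gets 14 if talks fail, so the away team offers 14 and keeps 86.
Round 3 (the home team proposes): the away team can get 86 next round, worth 0.48 × 86 = 41.28 now; the home team offers that and keeps 58.72.
Round 2 (the away team proposes): the home team can get 58.72 next round, worth 0.46 × 58.72 = 27.0112 now, so the away team offers 27.0112, keeping 72.9888.
So by rejecting in round 1, the away team gets 72.9888 next round, worth 0.48 × 72.9888 = 35.034624 now.
Offer 37 ≥ 35.034624, so the away team accepts.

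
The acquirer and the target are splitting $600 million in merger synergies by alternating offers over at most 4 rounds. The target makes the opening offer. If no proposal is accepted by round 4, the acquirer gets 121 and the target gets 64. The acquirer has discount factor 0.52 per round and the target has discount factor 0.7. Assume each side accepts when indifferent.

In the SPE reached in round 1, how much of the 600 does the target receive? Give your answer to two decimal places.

Round 4 (the acquirer proposes): the target gets 64 if talks fail, so the acquirer offers 64 and keeps 536.
Round 3 (the target proposes): the acquirer can get 536 next round, worth 0.52 × 536 = 278.72 now, so the target offers 278.72, keeping 321.28.
Round 2 (the acquirer proposes): the target can get 321.28 next round, worth 0.7 × 321.28 = 224.896 now. The acquirer offers 224.896 and keeps 600 − 224.896 = 375.104.
Round 1 (the target proposes): the acquirer can get 375.104 next round, worth 0.52 × 375.104 = 195.05408 now. The target offers 195.05408 and keeps 600 − 195.05408 = 404.94592.

404.95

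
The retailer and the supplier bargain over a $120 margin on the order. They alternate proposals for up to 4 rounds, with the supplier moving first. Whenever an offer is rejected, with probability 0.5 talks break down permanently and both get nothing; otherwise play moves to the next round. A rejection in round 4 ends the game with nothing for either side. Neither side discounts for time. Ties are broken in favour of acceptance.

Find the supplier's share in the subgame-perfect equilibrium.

75

By backward induction:
Round 4 (the retailer proposes): the supplier will accept anything ≥ 0, so the retailer offers 0 and keeps 120.
Round 3 (the supplier proposes): rejecting gives the retailer an expected 0.5 × 120 = 60; the supplier offers that and keeps 60.
Round 2 (the retailer proposes): rejecting gives the supplier an expected 0.5 × 60 = 30; the retailer offers that and keeps 90.
Round 1 (the supplier proposes): rejecting gives the retailer an expected 0.5 × 90 = 45, so the supplier offers 45, keeping 75.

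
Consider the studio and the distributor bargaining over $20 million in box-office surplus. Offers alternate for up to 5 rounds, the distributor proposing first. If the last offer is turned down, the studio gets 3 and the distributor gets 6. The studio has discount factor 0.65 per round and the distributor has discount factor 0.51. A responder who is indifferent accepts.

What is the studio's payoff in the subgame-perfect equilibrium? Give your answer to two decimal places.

Round 5 (the distributor proposes): the studio gets 3 if talks fail, so the distributor offers 3 and keeps 17.
Round 4 (the studio proposes): the distributor can get 17 next round, worth 0.51 × 17 = 8.67 now, so the studio offers 8.67, keeping 11.33.
Round 3 (the distributor proposes): the studio can get 11.33 next round, worth 0.65 × 11.33 = 7.3645 now; the distributor offers that and keeps 12.6355.
Round 2 (the studio proposes): the distributor can get 12.6355 next round, worth 0.51 × 12.6355 = 6.444105 now; the studio offers that and keeps 13.555895.
Round 1 (the distributor proposes): the studio can get 13.555895 next round, worth 0.65 × 13.555895 = 8.81133175 now; the distributor offers that and keeps 11.18866825.

8.81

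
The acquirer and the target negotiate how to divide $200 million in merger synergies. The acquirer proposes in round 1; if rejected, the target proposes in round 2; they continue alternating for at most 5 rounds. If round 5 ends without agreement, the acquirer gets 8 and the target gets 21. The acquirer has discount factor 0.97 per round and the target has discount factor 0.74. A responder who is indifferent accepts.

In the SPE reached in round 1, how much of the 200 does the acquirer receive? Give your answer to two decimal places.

Round 5 (the acquirer proposes): the target gets 21 if talks fail, so the acquirer offers 21 and keeps 179.
Round 4 (the target proposes): the acquirer can get 179 next round, worth 0.97 × 179 = 173.63 now; the target offers that and keeps 26.37.
Round 3 (the acquirer proposes): the target can get 26.37 next round, worth 0.74 × 26.37 = 19.5138 now; the acquirer offers that and keeps 180.4862.
Round 2 (the target proposes): the acquirer can get 180.4862 next round, worth 0.97 × 180.4862 = 175.071614 now. The target offers 175.071614 and keeps 200 − 175.071614 = 24.928386.
Round 1 (the acquirer proposes): the target can get 24.928386 next round, worth 0.74 × 24.928386 = 18.44700564 now, so the acquirer offers 18.44700564, keeping 181.55299436.

181.55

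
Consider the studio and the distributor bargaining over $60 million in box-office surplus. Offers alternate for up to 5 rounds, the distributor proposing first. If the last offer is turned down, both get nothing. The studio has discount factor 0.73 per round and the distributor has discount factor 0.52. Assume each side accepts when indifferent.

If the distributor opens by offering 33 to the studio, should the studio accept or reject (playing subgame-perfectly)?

Accept

Work out the studio's continuation value if the offer is rejected.
Round 5 (the distributor proposes): the studio will accept anything ≥ 0, so the distributor offers 0 and keeps 60.
Round 4 (the studio proposes): the distributor can get 60 next round, worth 0.52 × 60 = 31.2 now. The studio offers 31.2 and keeps 60 − 31.2 = 28.8.
Round 3 (the distributor proposes): the studio can get 28.8 next round, worth 0.73 × 28.8 = 21.024 now, so the distributor offers 21.024, keeping 38.976.
Round 2 (the studio proposes): the distributor can get 38.976 next round, worth 0.52 × 38.976 = 20.26752 now, so the studio offers 20.26752, keeping 39.73248.
So by rejecting in round 1, the studio gets 39.73248 next round, worth 0.73 × 39.73248 = 29.0047104 now.
Offer 33 ≥ 29.0047104, so the studio accepts.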